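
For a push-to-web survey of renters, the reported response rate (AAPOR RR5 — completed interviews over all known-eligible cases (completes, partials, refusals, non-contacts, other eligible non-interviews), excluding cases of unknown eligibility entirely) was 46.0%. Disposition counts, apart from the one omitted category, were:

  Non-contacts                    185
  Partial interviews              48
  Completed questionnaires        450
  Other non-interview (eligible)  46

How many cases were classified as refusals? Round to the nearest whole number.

RR5 = 450 / D = 0.460
D = 450 / 0.460 = 978.3
Other denominator terms total 729
refusals = 978.3 − 729 ≈ 249

249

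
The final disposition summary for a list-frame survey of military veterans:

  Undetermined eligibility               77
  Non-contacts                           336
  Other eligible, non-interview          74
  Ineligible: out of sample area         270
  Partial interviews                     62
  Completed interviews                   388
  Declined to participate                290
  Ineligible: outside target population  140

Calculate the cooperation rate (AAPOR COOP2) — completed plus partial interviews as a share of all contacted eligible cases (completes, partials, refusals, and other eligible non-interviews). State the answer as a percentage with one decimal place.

55.3%

Ineligible = 140 + 270 = 410
Num = 388 + 62 = 450
Denom = 388 + 62 + 290 + 74 = 814
COOP2 = 450 / 814 = 0.5528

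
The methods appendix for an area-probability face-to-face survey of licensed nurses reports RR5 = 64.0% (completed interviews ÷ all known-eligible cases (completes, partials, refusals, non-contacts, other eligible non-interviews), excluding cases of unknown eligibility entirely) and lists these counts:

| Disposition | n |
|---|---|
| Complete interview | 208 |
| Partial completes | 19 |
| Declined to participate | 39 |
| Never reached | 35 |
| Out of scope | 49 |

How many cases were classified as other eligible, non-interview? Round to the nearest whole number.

RR5 = 208 / D = 0.640
D = 208 / 0.640 = 325.0
Rest of base = 301
other eligible, non-interview = 325.0 − 301 ≈ 24

24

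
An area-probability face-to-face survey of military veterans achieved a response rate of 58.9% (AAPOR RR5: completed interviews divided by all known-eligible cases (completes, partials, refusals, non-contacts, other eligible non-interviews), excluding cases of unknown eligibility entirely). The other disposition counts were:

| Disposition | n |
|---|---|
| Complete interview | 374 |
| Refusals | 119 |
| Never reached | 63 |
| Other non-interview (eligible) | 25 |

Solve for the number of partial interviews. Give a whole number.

RR5 = 374 / D = 0.589
D = 374 / 0.589 = 635.0
Other denominator terms total 581
partial interviews = 635.0 − 581 ≈ 54

54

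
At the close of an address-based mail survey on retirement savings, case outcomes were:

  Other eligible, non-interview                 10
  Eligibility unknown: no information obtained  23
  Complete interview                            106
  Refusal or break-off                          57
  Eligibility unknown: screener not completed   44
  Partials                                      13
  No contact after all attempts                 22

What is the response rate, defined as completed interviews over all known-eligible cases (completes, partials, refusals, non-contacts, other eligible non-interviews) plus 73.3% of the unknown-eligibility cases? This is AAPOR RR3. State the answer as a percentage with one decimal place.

Undetermined eligibility = 44 + 23 = 67
Numerator = 106
Known eligible = 106 + 13 + 57 + 22 + 10 = 208
Eligible share of unknowns = 0.7330 × 67 = 49.11
Denom = 208 + 49.11 = 257.11
RR3 = 106 / 257.11 = 0.4123

41.2%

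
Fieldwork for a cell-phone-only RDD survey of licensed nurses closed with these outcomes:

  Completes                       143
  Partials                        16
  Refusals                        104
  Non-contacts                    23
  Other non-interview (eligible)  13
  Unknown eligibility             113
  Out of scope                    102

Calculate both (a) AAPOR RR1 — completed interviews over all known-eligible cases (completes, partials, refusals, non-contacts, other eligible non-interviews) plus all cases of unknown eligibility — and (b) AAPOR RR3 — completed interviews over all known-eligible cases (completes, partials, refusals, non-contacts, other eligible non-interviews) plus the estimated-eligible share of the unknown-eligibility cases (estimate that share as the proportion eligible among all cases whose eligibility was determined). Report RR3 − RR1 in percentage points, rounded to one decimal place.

Num = 143
Denominator = 143 + 16 + 104 + 23 + 13 + 113 = 412
RR1 = 143 / 412 = 0.3471
Determined eligible = 143 + 16 + 104 + 23 + 13 = 299
e = 299 / (299 + 102) = 299 / 401 = 0.7456
e × U = 0.7456 × 113 = 84.25
Denominator = 299 + 84.25 = 383.25
RR3 = 143 / 383.25 = 0.3731
Difference = 37.31 − 34.71 = 2.60 percentage points

2.6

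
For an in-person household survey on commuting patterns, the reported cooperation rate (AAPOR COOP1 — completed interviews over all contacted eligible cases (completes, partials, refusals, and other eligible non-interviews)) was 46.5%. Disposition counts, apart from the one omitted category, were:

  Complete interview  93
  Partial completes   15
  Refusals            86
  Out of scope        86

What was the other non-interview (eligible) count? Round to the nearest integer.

6

COOP1 = 93 / D = 0.465
D = 93 / 0.465 = 200.0
Rest of base = 194
other non-interview (eligible) = 200.0 − 194 ≈ 6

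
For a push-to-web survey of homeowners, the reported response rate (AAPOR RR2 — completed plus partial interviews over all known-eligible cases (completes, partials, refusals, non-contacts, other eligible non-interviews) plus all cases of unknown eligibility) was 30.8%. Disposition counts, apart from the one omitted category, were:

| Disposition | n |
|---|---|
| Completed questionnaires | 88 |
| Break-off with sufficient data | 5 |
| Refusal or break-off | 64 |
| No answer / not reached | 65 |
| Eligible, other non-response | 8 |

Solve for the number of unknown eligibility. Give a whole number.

Top = 88 + 5 = 93
RR2 = 93 / D = 0.308
D = 93 / 0.308 = 301.9
Rest of base = 230
unknown eligibility = 301.9 − 230 ≈ 72

72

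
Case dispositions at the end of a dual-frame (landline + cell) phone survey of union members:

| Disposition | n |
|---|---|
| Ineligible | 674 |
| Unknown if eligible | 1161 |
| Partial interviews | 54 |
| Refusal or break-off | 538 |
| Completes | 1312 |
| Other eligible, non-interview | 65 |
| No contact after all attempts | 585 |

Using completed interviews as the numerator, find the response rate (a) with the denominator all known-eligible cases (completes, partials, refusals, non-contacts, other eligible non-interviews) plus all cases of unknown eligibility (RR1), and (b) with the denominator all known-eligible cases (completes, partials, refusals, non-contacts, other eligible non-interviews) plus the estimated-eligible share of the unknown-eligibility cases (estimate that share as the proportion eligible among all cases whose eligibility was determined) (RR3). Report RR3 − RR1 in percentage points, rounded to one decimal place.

Top → 1312
Base → 1312 + 54 + 538 + 585 + 65 + 1161 = 3715
RR1 = 1312 / 3715 = 0.3532
Determined eligible → 1312 + 54 + 538 + 585 + 65 = 2554
e = 2554 / (2554 + 674) = 2554 / 3228 = 0.7912
e × U → 0.7912 × 1161 = 918.58
Base → 2554 + 918.58 = 3472.58
RR3 = 1312 / 3472.58 = 0.3778
Difference = 37.78 − 35.32 = 2.46 percentage points

2.5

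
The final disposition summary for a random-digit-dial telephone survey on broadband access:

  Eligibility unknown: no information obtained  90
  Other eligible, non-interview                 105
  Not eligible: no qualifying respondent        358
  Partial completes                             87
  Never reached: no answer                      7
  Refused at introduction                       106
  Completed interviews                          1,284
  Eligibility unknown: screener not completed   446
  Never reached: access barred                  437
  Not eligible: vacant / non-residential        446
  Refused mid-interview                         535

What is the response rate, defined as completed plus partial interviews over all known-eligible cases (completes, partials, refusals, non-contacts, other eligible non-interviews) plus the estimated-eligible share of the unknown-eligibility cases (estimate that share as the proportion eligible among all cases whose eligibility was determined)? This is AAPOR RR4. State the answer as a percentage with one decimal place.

Refusals = 106 + 535 = 641
No contact after all attempts = 7 + 437 = 444
Undetermined eligibility = 446 + 90 = 536
Ineligible = 358 + 446 = 804
Top → 1284 + 87 = 1371
Known eligible → 1284 + 87 + 641 + 444 + 105 = 2561
e = 2561 / (2561 + 804) = 2561 / 3365 = 0.7611
Estimated eligible among unknowns → 0.7611 × 536 = 407.95
Base → 2561 + 407.95 = 2968.95
RR4 = 1371 / 2968.95 = 0.4618

46.2%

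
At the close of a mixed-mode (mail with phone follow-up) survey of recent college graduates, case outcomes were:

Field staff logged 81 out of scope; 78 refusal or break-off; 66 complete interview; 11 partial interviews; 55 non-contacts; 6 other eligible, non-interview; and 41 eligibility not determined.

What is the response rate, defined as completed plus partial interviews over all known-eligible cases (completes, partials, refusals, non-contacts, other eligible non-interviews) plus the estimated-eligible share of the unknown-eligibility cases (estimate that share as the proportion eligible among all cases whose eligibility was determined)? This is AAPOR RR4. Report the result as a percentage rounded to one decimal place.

31.3%

Top → 66 + 11 = 77
Known eligible → 66 + 11 + 78 + 55 + 6 = 216
e = 216 / (216 + 81) = 216 / 297 = 0.7273
e × U → 0.7273 × 41 = 29.82
Base → 216 + 29.82 = 245.82
RR4 = 77 / 245.82 = 0.3132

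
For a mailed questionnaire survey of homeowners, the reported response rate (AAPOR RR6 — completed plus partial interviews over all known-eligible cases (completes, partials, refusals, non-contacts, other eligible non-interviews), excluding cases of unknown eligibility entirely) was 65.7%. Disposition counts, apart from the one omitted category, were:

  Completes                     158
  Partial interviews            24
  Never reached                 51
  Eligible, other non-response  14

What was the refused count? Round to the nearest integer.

Top: 158 + 24 = 182
RR6 = 182 / D = 0.657
D = 182 / 0.657 = 277.0
Rest of base = 247
refused = 277.0 − 247 ≈ 30

30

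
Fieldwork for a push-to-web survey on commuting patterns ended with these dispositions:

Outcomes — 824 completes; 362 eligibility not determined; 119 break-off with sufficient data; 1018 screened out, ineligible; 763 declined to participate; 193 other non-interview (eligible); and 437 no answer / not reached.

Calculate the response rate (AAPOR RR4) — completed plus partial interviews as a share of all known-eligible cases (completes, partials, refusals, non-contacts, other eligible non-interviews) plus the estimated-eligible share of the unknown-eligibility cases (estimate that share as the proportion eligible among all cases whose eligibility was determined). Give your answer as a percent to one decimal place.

36.4%

Num = 824 + 119 = 943
Eligible (known) = 824 + 119 + 763 + 437 + 193 = 2336
e = 2336 / (2336 + 1018) = 2336 / 3354 = 0.6965
e × U = 0.6965 × 362 = 252.13
Denominator = 2336 + 252.13 = 2588.13
RR4 = 943 / 2588.13 = 0.3644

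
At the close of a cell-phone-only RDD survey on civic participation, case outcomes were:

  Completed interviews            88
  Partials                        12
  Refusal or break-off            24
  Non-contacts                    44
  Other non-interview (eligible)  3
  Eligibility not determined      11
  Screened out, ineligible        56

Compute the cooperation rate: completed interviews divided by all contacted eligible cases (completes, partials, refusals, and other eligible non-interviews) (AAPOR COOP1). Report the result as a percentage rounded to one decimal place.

Numerator = 88
Base = 88 + 12 + 24 + 3 = 127
COOP1 = 88 / 127 = 0.6929

69.3%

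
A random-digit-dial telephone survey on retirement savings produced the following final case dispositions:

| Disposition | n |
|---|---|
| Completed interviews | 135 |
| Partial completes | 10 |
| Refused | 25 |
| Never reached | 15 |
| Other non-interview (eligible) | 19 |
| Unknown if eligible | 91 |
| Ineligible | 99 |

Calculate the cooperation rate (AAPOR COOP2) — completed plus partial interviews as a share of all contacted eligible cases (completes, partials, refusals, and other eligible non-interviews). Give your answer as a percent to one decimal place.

76.7%

Num: 135 + 10 = 145
Base: 135 + 10 + 25 + 19 = 189
COOP2 = 145 / 189 = 0.7672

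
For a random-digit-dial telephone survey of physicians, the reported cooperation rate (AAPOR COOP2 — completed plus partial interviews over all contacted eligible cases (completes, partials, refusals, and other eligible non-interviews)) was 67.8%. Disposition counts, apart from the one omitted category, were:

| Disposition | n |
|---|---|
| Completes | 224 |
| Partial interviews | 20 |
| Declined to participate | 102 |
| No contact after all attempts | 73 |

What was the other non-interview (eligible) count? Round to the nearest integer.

Num: 224 + 20 = 244
COOP2 = 244 / D = 0.678
D = 244 / 0.678 = 359.9
Remaining denominator categories sum to 346
other non-interview (eligible) = 359.9 − 346 ≈ 14

14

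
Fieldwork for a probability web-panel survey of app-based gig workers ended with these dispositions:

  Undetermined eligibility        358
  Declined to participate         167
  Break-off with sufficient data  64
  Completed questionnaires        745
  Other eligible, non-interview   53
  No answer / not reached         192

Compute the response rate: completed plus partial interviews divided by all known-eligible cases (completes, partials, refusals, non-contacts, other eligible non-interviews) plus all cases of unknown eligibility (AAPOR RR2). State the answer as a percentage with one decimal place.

51.2%

Top → 745 + 64 = 809
Denom → 745 + 64 + 167 + 192 + 53 + 358 = 1579
RR2 = 809 / 1579 = 0.5123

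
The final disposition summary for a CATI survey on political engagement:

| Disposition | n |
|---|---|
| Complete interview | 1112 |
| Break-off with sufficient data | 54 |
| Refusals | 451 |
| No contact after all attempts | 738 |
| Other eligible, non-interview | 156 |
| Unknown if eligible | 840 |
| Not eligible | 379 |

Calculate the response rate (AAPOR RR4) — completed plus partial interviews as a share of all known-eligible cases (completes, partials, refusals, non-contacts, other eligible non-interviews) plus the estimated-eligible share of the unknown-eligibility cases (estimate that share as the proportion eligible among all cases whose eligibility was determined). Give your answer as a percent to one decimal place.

36.0%

Top: 1112 + 54 = 1166
Known eligible: 1112 + 54 + 451 + 738 + 156 = 2511
e = 2511 / (2511 + 379) = 2511 / 2890 = 0.8689
Eligible share of unknowns: 0.8689 × 840 = 729.88
Base: 2511 + 729.88 = 3240.88
RR4 = 1166 / 3240.88 = 0.3598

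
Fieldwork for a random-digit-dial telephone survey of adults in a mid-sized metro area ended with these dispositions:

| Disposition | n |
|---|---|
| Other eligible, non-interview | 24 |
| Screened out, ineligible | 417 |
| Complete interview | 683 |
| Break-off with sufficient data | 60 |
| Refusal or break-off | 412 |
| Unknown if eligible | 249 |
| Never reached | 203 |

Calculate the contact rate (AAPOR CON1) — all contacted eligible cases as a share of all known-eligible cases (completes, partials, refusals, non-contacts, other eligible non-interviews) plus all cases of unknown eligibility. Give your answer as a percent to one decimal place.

Top = 683 + 60 + 412 + 24 = 1179
Denominator = 683 + 60 + 412 + 203 + 24 + 249 = 1631
CON1 = 1179 / 1631 = 0.7229

72.3%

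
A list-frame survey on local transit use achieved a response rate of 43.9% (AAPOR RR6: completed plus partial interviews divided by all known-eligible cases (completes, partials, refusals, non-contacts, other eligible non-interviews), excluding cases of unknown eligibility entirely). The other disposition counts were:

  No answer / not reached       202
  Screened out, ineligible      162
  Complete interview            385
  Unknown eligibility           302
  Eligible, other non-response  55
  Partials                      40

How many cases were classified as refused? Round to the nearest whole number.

286

Top: 385 + 40 = 425
RR6 = 425 / D = 0.439
D = 425 / 0.439 = 968.1
Remaining denominator categories sum to 682
refused = 968.1 − 682 ≈ 286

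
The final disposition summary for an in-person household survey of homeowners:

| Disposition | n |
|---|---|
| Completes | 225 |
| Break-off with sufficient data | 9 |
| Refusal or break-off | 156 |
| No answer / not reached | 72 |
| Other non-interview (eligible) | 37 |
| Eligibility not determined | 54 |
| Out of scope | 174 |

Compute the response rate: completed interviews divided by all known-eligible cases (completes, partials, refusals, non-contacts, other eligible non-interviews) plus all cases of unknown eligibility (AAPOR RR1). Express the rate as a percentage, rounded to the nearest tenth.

40.7%

Top → 225
Denom → 225 + 9 + 156 + 72 + 37 + 54 = 553
RR1 = 225 / 553 = 0.4069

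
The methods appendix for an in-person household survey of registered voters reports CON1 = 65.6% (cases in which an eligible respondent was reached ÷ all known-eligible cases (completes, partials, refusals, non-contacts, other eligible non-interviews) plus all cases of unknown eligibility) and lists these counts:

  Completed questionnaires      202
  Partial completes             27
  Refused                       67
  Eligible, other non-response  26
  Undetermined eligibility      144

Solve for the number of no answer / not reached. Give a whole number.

Num: 202 + 27 + 67 + 26 = 322
CON1 = 322 / D = 0.656
D = 322 / 0.656 = 490.9
Rest of base = 466
no answer / not reached = 490.9 − 466 ≈ 25

25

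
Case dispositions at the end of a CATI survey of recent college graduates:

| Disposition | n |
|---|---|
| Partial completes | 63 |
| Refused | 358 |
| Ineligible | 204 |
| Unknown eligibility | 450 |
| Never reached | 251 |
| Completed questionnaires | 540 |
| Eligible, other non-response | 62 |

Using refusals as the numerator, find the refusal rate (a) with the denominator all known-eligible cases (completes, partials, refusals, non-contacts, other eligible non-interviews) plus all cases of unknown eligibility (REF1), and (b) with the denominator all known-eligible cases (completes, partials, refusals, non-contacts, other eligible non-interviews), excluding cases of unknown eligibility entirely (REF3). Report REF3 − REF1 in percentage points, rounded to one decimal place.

7.3

Numerator → 358
Base → 540 + 63 + 358 + 251 + 62 + 450 = 1724
REF1 = 358 / 1724 = 0.2077
Base → 540 + 63 + 358 + 251 + 62 = 1274
REF3 = 358 / 1274 = 0.2810
Difference = 28.10 − 20.77 = 7.33 percentage points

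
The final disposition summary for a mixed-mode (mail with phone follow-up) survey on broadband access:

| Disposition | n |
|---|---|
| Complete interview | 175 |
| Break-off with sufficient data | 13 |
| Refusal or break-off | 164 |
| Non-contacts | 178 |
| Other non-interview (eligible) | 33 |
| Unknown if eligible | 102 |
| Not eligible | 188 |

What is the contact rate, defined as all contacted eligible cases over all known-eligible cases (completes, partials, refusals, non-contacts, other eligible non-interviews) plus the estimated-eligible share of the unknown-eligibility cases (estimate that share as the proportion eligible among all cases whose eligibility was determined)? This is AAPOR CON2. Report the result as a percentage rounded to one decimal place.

Num → 175 + 13 + 164 + 33 = 385
Known eligible → 175 + 13 + 164 + 178 + 33 = 563
e = 563 / (563 + 188) = 563 / 751 = 0.7497
Eligible share of unknowns → 0.7497 × 102 = 76.47
Denominator → 563 + 76.47 = 639.47
CON2 = 385 / 639.47 = 0.6021

60.2%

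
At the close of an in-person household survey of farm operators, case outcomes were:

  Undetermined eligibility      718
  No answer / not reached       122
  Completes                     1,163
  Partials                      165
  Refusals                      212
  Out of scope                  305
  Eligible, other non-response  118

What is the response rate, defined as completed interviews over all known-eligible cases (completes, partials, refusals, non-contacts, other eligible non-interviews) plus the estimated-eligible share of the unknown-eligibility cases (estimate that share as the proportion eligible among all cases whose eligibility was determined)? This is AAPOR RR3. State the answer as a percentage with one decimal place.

Num: 1163
Eligible (known): 1163 + 165 + 212 + 122 + 118 = 1780
e = 1780 / (1780 + 305) = 1780 / 2085 = 0.8537
Estimated eligible among unknowns: 0.8537 × 718 = 612.96
Denominator: 1780 + 612.96 = 2392.96
RR3 = 1163 / 2392.96 = 0.4860

48.6%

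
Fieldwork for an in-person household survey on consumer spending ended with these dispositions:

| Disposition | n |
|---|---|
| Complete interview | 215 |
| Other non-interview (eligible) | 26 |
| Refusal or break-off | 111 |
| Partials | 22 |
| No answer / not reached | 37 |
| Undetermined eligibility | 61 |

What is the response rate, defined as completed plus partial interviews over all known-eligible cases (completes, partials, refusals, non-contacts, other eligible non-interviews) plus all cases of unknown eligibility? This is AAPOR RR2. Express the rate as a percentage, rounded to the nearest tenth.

Num → 215 + 22 = 237
Denominator → 215 + 22 + 111 + 37 + 26 + 61 = 472
RR2 = 237 / 472 = 0.5021

50.2%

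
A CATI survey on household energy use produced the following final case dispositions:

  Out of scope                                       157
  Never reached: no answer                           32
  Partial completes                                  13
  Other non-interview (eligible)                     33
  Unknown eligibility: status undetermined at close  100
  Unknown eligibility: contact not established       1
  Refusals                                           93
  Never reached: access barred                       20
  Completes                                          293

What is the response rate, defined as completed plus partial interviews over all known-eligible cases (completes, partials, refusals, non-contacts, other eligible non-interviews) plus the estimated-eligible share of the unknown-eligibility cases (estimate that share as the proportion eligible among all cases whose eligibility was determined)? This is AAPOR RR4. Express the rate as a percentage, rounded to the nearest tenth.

Never reached = 32 + 20 = 52
Eligibility not determined = 1 + 100 = 101
Num → 293 + 13 = 306
Known eligible → 293 + 13 + 93 + 52 + 33 = 484
e = 484 / (484 + 157) = 484 / 641 = 0.7551
e × U → 0.7551 × 101 = 76.27
Denom → 484 + 76.27 = 560.27
RR4 = 306 / 560.27 = 0.5462

54.6%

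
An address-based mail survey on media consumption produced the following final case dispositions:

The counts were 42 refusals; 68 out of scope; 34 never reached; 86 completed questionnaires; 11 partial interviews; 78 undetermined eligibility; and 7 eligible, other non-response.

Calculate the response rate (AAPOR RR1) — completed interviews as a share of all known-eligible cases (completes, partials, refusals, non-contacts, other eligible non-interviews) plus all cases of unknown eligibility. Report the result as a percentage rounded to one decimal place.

Num = 86
Denominator = 86 + 11 + 42 + 34 + 7 + 78 = 258
RR1 = 86 / 258 = 0.3333

33.3%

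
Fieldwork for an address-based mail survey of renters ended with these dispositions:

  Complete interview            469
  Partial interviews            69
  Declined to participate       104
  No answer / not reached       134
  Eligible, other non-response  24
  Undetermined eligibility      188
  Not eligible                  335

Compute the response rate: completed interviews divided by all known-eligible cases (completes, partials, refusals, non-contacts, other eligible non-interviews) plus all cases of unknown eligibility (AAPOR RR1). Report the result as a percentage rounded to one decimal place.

47.5%

Num → 469
Base → 469 + 69 + 104 + 134 + 24 + 188 = 988
RR1 = 469 / 988 = 0.4747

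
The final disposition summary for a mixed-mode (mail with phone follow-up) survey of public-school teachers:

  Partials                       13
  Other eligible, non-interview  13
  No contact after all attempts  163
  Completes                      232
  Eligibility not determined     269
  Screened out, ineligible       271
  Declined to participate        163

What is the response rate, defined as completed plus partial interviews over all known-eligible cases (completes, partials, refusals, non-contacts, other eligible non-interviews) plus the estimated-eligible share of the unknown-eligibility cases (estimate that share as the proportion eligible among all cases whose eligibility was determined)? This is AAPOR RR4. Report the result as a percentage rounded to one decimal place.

31.9%

Top: 232 + 13 = 245
Known eligible: 232 + 13 + 163 + 163 + 13 = 584
e = 584 / (584 + 271) = 584 / 855 = 0.6830
Eligible share of unknowns: 0.6830 × 269 = 183.73
Denom: 584 + 183.73 = 767.73
RR4 = 245 / 767.73 = 0.3191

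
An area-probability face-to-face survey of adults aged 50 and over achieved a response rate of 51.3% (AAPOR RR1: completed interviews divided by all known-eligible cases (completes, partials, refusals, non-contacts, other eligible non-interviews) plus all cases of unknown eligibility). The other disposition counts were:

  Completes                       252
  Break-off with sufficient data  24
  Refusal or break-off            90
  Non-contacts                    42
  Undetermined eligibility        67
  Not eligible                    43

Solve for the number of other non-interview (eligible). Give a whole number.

RR1 = 252 / D = 0.513
D = 252 / 0.513 = 491.2
Remaining denominator categories sum to 475
other non-interview (eligible) = 491.2 − 475 ≈ 16

16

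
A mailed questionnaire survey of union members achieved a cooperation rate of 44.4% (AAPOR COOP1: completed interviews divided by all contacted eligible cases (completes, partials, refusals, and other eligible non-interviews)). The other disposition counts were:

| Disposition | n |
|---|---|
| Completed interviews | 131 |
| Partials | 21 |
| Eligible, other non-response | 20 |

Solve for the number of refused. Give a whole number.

123

COOP1 = 131 / D = 0.444
D = 131 / 0.444 = 295.0
Rest of base = 172
refused = 295.0 − 172 ≈ 123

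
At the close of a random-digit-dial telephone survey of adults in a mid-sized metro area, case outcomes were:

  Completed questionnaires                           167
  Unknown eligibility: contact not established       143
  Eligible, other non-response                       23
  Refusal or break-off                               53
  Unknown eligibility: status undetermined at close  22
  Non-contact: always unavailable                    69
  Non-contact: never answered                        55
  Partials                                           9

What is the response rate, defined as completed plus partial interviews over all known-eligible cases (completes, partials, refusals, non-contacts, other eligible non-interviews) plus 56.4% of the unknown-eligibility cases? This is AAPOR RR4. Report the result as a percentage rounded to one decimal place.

No contact after all attempts = 55 + 69 = 124
Eligibility not determined = 143 + 22 = 165
Numerator = 167 + 9 = 176
Eligible (known) = 167 + 9 + 53 + 124 + 23 = 376
Eligible share of unknowns = 0.5640 × 165 = 93.06
Denominator = 376 + 93.06 = 469.06
RR4 = 176 / 469.06 = 0.3752

37.5%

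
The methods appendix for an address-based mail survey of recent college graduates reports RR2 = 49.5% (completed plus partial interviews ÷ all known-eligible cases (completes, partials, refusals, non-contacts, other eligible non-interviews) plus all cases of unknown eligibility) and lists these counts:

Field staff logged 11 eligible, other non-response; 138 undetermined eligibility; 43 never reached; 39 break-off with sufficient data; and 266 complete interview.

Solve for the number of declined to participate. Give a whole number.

Numerator → 266 + 39 = 305
RR2 = 305 / D = 0.495
D = 305 / 0.495 = 616.2
Rest of base = 497
declined to participate = 616.2 − 497 ≈ 119

119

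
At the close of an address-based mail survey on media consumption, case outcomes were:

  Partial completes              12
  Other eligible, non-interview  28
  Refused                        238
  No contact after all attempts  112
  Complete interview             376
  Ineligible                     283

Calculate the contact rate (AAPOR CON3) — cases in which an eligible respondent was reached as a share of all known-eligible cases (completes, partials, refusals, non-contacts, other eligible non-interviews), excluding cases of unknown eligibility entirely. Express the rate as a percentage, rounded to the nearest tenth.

Top: 376 + 12 + 238 + 28 = 654
Denom: 376 + 12 + 238 + 112 + 28 = 766
CON3 = 654 / 766 = 0.8538

85.4%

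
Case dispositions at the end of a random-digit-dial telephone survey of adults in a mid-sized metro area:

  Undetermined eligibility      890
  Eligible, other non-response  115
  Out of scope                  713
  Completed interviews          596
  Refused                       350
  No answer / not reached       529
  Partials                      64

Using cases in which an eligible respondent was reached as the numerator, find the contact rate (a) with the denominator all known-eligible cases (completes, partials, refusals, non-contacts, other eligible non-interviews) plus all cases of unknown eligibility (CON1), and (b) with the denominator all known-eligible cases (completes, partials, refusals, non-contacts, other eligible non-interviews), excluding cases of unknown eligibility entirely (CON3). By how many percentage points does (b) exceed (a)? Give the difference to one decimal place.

Num: 596 + 64 + 350 + 115 = 1125
Base: 596 + 64 + 350 + 529 + 115 + 890 = 2544
CON1 = 1125 / 2544 = 0.4422
Base: 596 + 64 + 350 + 529 + 115 = 1654
CON3 = 1125 / 1654 = 0.6802
Difference = 68.02 − 44.22 = 23.80 percentage points

23.8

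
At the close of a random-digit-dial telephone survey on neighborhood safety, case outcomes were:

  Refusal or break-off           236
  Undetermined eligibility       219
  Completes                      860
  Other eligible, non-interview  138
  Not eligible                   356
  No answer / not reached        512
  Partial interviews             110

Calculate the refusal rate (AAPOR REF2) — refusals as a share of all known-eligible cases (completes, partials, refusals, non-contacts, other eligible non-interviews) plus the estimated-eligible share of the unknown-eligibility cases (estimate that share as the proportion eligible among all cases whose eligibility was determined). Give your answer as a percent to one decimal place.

11.6%

Num: 236
Determined eligible: 860 + 110 + 236 + 512 + 138 = 1856
e = 1856 / (1856 + 356) = 1856 / 2212 = 0.8391
Estimated eligible among unknowns: 0.8391 × 219 = 183.76
Denom: 1856 + 183.76 = 2039.76
REF2 = 236 / 2039.76 = 0.1157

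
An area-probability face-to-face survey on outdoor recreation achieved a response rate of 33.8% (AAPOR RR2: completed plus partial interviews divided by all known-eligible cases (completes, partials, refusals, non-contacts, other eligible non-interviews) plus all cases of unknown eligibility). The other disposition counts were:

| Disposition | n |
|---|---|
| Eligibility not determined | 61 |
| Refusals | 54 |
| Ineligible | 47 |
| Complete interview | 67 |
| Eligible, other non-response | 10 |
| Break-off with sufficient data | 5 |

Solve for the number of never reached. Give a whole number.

16

Numerator → 67 + 5 = 72
RR2 = 72 / D = 0.338
D = 72 / 0.338 = 213.0
Remaining denominator categories sum to 197
never reached = 213.0 − 197 ≈ 16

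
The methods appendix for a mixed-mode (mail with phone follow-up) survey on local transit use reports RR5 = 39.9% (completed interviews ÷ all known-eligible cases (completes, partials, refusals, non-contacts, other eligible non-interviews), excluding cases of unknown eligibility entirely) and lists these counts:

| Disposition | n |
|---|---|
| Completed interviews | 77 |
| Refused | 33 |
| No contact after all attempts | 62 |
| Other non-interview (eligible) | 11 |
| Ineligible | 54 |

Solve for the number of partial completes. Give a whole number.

RR5 = 77 / D = 0.399
D = 77 / 0.399 = 193.0
Rest of base = 183
partial completes = 193.0 − 183 ≈ 10

10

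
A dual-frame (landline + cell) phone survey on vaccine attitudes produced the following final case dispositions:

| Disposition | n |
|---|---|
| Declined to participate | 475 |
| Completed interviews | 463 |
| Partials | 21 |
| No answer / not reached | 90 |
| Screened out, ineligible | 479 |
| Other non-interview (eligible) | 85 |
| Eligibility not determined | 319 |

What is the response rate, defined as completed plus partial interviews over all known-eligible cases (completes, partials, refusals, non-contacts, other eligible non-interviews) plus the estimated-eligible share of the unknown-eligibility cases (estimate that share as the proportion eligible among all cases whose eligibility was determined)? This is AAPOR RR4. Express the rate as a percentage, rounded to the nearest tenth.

35.6%

Num: 463 + 21 = 484
Eligible (known): 463 + 21 + 475 + 90 + 85 = 1134
e = 1134 / (1134 + 479) = 1134 / 1613 = 0.7030
e × U: 0.7030 × 319 = 224.26
Denom: 1134 + 224.26 = 1358.26
RR4 = 484 / 1358.26 = 0.3563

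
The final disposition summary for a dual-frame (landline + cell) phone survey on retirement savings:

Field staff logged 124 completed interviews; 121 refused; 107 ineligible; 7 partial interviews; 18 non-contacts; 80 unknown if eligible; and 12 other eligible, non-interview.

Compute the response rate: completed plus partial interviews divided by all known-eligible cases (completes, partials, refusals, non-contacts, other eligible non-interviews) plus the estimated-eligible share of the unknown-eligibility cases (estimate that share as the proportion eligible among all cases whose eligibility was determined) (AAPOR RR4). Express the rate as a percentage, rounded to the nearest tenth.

Top = 124 + 7 = 131
Eligible (known) = 124 + 7 + 121 + 18 + 12 = 282
e = 282 / (282 + 107) = 282 / 389 = 0.7249
e × U = 0.7249 × 80 = 57.99
Base = 282 + 57.99 = 339.99
RR4 = 131 / 339.99 = 0.3853

38.5%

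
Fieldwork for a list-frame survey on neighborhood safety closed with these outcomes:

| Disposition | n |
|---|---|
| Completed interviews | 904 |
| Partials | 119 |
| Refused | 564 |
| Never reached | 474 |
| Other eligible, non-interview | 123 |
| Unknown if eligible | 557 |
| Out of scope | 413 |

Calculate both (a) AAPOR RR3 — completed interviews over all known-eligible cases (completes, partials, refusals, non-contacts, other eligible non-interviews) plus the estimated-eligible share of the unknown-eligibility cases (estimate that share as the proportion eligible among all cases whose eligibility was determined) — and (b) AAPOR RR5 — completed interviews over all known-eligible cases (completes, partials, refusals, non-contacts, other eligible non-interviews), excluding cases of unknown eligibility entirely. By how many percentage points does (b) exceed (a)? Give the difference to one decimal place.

7.3

Top: 904
Eligible (known): 904 + 119 + 564 + 474 + 123 = 2184
e = 2184 / (2184 + 413) = 2184 / 2597 = 0.8410
Eligible share of unknowns: 0.8410 × 557 = 468.44
Base: 2184 + 468.44 = 2652.44
RR3 = 904 / 2652.44 = 0.3408
Base: 904 + 119 + 564 + 474 + 123 = 2184
RR5 = 904 / 2184 = 0.4139
Difference = 41.39 − 34.08 = 7.31 percentage points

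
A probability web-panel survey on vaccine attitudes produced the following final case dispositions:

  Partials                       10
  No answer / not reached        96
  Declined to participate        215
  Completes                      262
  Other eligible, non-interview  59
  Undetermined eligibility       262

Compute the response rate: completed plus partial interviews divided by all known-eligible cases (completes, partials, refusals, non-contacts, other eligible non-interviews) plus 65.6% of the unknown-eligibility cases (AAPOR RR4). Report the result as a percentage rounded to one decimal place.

33.4%

Numerator → 262 + 10 = 272
Determined eligible → 262 + 10 + 215 + 96 + 59 = 642
Estimated eligible among unknowns → 0.6560 × 262 = 171.87
Base → 642 + 171.87 = 813.87
RR4 = 272 / 813.87 = 0.3342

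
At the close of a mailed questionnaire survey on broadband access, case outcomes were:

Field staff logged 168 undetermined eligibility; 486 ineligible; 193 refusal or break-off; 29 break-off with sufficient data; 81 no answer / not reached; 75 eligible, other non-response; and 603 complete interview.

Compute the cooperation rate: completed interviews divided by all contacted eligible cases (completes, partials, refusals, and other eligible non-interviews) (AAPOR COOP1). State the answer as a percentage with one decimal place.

Numerator → 603
Base → 603 + 29 + 193 + 75 = 900
COOP1 = 603 / 900 = 0.6700

67.0%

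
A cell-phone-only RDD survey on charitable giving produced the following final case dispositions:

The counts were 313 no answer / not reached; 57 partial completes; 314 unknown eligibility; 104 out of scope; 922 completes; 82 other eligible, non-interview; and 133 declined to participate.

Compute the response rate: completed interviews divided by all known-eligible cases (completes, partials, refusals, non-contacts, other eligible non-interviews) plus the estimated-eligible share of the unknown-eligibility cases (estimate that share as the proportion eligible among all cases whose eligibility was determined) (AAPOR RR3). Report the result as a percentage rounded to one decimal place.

51.2%

Top = 922
Known eligible = 922 + 57 + 133 + 313 + 82 = 1507
e = 1507 / (1507 + 104) = 1507 / 1611 = 0.9354
e × U = 0.9354 × 314 = 293.72
Base = 1507 + 293.72 = 1800.72
RR3 = 922 / 1800.72 = 0.5120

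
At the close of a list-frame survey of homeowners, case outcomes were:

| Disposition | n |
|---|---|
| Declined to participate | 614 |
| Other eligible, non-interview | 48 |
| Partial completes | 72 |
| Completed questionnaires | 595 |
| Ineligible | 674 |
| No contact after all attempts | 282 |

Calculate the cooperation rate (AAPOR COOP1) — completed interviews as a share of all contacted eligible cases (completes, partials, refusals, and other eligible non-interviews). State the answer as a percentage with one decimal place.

Top: 595
Base: 595 + 72 + 614 + 48 = 1329
COOP1 = 595 / 1329 = 0.4477

44.8%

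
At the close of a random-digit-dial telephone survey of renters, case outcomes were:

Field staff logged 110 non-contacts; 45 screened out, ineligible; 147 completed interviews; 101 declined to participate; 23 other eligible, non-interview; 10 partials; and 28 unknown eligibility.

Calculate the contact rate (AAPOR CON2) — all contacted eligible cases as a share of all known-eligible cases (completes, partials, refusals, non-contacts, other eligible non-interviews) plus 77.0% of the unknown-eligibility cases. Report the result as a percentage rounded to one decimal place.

Numerator = 147 + 10 + 101 + 23 = 281
Determined eligible = 147 + 10 + 101 + 110 + 23 = 391
e × U = 0.7700 × 28 = 21.56
Denom = 391 + 21.56 = 412.56
CON2 = 281 / 412.56 = 0.6811

68.1%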